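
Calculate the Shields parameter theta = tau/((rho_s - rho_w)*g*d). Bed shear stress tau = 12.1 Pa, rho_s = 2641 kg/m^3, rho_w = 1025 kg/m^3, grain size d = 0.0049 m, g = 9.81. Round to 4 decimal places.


theta = tau / ((rho_s - rho_w) * g * d)
rho_s - rho_w = 2641 - 1025 = 1616
Denominator = 1616 * 9.81 * 0.0049 = 77.679504
theta = 12.1 / 77.679504
theta = 0.1558

0.1558


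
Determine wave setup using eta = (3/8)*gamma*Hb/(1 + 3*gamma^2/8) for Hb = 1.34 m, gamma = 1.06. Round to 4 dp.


eta = (3/8) * gamma * Hb / (1 + 3*gamma^2/8)
Numerator = (3/8) * 1.06 * 1.34 = 0.532650
Denominator = 1 + 3*1.06^2/8 = 1 + 0.421350 = 1.421350
eta = 0.532650 / 1.421350
eta = 0.3747 m

0.3747


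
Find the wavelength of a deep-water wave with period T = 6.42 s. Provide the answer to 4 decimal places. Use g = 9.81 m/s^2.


L0 = g * T^2 / (2 * pi)
L0 = 9.81 * 6.42^2 / (2 * pi)
L0 = 9.81 * 41.2164 / 6.28319
L0 = 404.3329 / 6.28319
L0 = 64.3516 m

64.3516


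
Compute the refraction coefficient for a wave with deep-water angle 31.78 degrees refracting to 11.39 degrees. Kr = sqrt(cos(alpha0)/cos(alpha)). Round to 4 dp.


Kr = sqrt(cos(alpha0) / cos(alpha))
cos(31.78) = 0.850077
cos(11.39) = 0.980306
Kr = sqrt(0.850077 / 0.980306)
Kr = sqrt(0.867155)
Kr = 0.9312

0.9312


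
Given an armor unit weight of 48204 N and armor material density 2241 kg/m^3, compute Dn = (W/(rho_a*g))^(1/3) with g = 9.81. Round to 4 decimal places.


V = W / (rho_a * g)
V = 48204 / (2241 * 9.81)
V = 48204 / 21984.21
V = 2.192665 m^3
Dn = V^(1/3) = 2.192665^(1/3)
Dn = 1.2991 m

1.2991


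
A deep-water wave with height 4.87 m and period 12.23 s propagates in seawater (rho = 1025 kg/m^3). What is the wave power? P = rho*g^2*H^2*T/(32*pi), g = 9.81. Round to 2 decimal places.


P = rho * g^2 * H^2 * T / (32 * pi)
P = 1025 * 9.81^2 * 4.87^2 * 12.23 / (32 * pi)
P = 1025 * 96.2361 * 23.7169 * 12.23 / 100.53096
P = 284607.54 W/m

284607.54


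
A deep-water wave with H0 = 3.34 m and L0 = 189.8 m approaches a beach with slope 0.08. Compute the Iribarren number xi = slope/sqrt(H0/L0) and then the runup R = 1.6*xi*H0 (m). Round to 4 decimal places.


xi = slope / sqrt(H0/L0)
H0/L0 = 3.34/189.8 = 0.017597
sqrt(0.017597) = 0.132655
xi = 0.08 / 0.132655 = 0.603066
R = 1.6 * xi * H0 = 1.6 * 0.603066 * 3.34
R = 3.2228 m

3.2228


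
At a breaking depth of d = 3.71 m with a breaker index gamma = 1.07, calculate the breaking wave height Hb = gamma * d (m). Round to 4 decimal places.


Hb = gamma * d
Hb = 1.07 * 3.71
Hb = 3.9697 m

3.9697


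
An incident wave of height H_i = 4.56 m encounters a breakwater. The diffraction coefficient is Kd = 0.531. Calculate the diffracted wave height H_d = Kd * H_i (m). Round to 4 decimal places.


H_d = Kd * H_i
H_d = 0.531 * 4.56
H_d = 2.4214 m

2.4214


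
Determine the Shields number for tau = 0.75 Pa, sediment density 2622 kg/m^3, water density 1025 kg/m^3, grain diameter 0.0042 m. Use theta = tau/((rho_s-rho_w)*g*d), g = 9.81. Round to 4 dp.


theta = tau / ((rho_s - rho_w) * g * d)
rho_s - rho_w = 2622 - 1025 = 1597
Denominator = 1597 * 9.81 * 0.0042 = 65.799594
theta = 0.75 / 65.799594
theta = 0.0114

0.0114


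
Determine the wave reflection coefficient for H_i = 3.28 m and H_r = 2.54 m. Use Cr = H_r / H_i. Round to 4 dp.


Cr = H_r / H_i
Cr = 2.54 / 3.28
Cr = 0.7744

0.7744


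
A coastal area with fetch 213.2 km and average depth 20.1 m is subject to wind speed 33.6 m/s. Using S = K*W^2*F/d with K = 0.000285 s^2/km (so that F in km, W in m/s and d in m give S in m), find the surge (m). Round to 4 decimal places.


S = K * W^2 * F / d
W^2 = 33.6^2 = 1128.96
S = 0.000285 * 1128.96 * 213.2 / 20.1
Numerator = 0.000285 * 1128.96 * 213.2 = 68.597868
S = 68.597868 / 20.1 = 3.4128 m

3.4128


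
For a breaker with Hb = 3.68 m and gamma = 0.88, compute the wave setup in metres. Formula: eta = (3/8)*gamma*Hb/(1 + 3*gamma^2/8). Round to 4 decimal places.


eta = (3/8) * gamma * Hb / (1 + 3*gamma^2/8)
Numerator = (3/8) * 0.88 * 3.68 = 1.214400
Denominator = 1 + 3*0.88^2/8 = 1 + 0.290400 = 1.290400
eta = 1.214400 / 1.290400
eta = 0.9411 m

0.9411


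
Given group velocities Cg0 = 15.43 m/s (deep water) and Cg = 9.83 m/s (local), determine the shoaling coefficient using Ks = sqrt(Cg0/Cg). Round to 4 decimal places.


Ks = sqrt(Cg0 / Cg)
Ks = sqrt(15.43 / 9.83)
Ks = sqrt(1.5697)
Ks = 1.2529

1.2529


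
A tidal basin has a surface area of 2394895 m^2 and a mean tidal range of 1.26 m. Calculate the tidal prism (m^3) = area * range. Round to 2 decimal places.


Tidal prism = Area * Tidal range
P = 2394895 * 1.26
P = 3017567.70 m^3

3017567.70


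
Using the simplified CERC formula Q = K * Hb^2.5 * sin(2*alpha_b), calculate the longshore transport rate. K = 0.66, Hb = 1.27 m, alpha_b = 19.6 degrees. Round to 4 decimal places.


Q = K * Hb^2.5 * sin(2 * alpha_b)
Hb^2.5 = 1.27^2.5 = 1.817646
sin(2 * 19.6) = sin(39.2) = 0.632029
Q = 0.66 * 1.817646 * 0.632029
Q = 0.7582 m^3/s

0.7582


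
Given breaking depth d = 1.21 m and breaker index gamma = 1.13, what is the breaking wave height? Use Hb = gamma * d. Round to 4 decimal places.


Hb = gamma * d
Hb = 1.13 * 1.21
Hb = 1.3673 m

1.3673


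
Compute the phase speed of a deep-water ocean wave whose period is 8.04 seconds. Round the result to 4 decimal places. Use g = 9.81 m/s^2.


We use the deep-water celerity formula:
C = g * T / (2 * pi)
C = 9.81 * 8.04 / (2 * 3.14159...)
C = 78.872400 / 6.283185
C = 12.5529 m/s

12.5529


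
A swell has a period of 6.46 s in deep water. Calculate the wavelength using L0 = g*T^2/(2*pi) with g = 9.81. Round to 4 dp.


L0 = g * T^2 / (2 * pi)
L0 = 9.81 * 6.46^2 / (2 * pi)
L0 = 9.81 * 41.7316 / 6.28319
L0 = 409.3870 / 6.28319
L0 = 65.1560 m

65.1560


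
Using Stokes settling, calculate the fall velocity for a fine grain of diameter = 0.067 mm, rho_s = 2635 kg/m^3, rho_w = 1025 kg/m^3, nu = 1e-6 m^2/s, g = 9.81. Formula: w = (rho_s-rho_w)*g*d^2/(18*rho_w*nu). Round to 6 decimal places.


w = (rho_s - rho_w) * g * d^2 / (18 * rho_w * nu)
d = 0.067 mm = 0.000067 m
rho_s - rho_w = 2635 - 1025 = 1610
Numerator = 1610 * 9.81 * (0.000067)^2 = 0.000070899715
Denominator = 18 * 1025 * 1e-6 = 0.018450
w = 0.003843 m/s

0.003843


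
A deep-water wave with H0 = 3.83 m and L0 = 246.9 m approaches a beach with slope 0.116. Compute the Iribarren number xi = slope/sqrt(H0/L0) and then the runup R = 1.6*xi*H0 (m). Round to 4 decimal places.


xi = slope / sqrt(H0/L0)
H0/L0 = 3.83/246.9 = 0.015512
sqrt(0.015512) = 0.124549
xi = 0.116 / 0.124549 = 0.931363
R = 1.6 * xi * H0 = 1.6 * 0.931363 * 3.83
R = 5.7074 m

5.7074


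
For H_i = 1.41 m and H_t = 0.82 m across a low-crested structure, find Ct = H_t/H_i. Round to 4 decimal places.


Ct = H_t / H_i
Ct = 0.82 / 1.41
Ct = 0.5816

0.5816


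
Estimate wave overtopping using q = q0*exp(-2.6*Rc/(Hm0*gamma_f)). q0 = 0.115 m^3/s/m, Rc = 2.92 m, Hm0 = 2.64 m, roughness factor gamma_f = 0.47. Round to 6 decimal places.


q = q0 * exp(-2.6 * Rc / (Hm0 * gamma_f))
Exponent = -2.6 * 2.92 / (2.64 * 0.47)
= -2.6 * 2.92 / 1.2408
= -6.118633
exp(-6.118633) = 0.002201
q = 0.115 * 0.002201
q = 0.000253 m^3/s/m

0.000253


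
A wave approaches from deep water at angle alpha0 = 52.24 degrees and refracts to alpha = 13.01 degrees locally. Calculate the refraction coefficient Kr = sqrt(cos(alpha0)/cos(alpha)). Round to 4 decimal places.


Kr = sqrt(cos(alpha0) / cos(alpha))
cos(52.24) = 0.612355
cos(13.01) = 0.974331
Kr = sqrt(0.612355 / 0.974331)
Kr = sqrt(0.628488)
Kr = 0.7928

0.7928


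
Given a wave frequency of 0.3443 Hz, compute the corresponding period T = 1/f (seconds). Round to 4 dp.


T = 1 / f
T = 1 / 0.3443
T = 2.9044 s

2.9044


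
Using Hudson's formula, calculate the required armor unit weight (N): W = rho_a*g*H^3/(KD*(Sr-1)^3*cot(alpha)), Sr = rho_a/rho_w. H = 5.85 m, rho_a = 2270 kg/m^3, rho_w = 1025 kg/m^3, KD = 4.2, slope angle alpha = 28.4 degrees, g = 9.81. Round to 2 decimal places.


Sr = rho_a / rho_w = 2270 / 1025 = 2.214634
(Sr - 1) = 1.214634
(Sr - 1)^3 = 1.791994
cot(28.4) = 1 / tan(28.4) = 1 / 0.540698 = 1.849461
Numerator = 2270 * 9.81 * 5.85^3 = 4458229.9266
Denominator = 4.2 * 1.791994 * 1.849461 = 13.919736
W = 4458229.9266 / 13.919736
W = 320281.21 N

320281.21


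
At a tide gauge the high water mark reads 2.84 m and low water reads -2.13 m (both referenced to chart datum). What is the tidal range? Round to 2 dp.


Tidal range = High water - Low water
Tidal range = 2.84 - (-2.13)
Tidal range = 4.97 m

4.97


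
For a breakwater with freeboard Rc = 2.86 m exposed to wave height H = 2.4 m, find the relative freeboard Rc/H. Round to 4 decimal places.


Relative freeboard = Rc / H
= 2.86 / 2.4
= 1.1917

1.1917


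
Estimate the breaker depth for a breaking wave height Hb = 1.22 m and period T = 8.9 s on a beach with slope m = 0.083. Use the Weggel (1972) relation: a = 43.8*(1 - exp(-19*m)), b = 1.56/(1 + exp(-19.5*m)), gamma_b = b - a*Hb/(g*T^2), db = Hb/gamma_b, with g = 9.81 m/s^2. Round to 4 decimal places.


a = 43.8 * (1 - exp(-19 * m))
exp(-19 * 0.083) = exp(-1.5770) = 0.206594
a = 43.8 * (1 - 0.206594) = 34.751185
b = 1.56 / (1 + exp(-19.5 * m))
exp(-19.5 * 0.083) = exp(-1.6185) = 0.198196
b = 1.56 / (1 + 0.198196) = 1.301958
Hb / (g * T^2) = 1.22 / (9.81 * 8.9^2) = 1.22 / 777.0501 = 0.00157004
gamma_b = b - a * Hb/(g*T^2) = 1.301958 - 34.751185 * 0.00157004 = 1.247397
db = Hb / gamma_b = 1.22 / 1.247397
db = 0.9780 m

0.9780


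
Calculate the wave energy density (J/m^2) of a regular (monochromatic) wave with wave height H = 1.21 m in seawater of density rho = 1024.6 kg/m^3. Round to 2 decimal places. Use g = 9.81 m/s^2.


E = (1/8) * rho * g * H^2
E = (1/8) * 1024.6 * 9.81 * 1.21^2
E = 0.125 * 1024.6 * 9.81 * 1.4641
E = 1839.52 J/m^2

1839.52


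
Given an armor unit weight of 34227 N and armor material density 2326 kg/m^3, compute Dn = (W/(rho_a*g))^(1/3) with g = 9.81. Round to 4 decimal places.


V = W / (rho_a * g)
V = 34227 / (2326 * 9.81)
V = 34227 / 22818.06
V = 1.499996 m^3
Dn = V^(1/3) = 1.499996^(1/3)
Dn = 1.1447 m

1.1447


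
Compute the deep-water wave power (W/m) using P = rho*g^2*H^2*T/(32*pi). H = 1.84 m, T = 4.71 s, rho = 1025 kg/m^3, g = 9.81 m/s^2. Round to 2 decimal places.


P = rho * g^2 * H^2 * T / (32 * pi)
P = 1025 * 9.81^2 * 1.84^2 * 4.71 / (32 * pi)
P = 1025 * 96.2361 * 3.3856 * 4.71 / 100.53096
P = 15646.55 W/m

15646.55


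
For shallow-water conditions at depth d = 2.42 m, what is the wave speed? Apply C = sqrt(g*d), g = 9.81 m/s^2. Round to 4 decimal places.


Using the shallow-water approximation:
C = sqrt(g * d) = sqrt(9.81 * 2.42)
C = sqrt(23.7402)
C = 4.8724 m/s

4.8724


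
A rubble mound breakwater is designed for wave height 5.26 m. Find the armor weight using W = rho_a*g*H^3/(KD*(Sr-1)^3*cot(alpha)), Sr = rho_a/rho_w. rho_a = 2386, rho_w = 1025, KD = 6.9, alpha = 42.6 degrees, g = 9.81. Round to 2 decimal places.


Sr = rho_a / rho_w = 2386 / 1025 = 2.327805
(Sr - 1) = 1.327805
(Sr - 1)^3 = 2.341007
cot(42.6) = 1 / tan(42.6) = 1 / 0.919547 = 1.087492
Numerator = 2386 * 9.81 * 5.26^3 = 3406408.1187
Denominator = 6.9 * 2.341007 * 1.087492 = 17.566202
W = 3406408.1187 / 17.566202
W = 193918.30 N

193918.30


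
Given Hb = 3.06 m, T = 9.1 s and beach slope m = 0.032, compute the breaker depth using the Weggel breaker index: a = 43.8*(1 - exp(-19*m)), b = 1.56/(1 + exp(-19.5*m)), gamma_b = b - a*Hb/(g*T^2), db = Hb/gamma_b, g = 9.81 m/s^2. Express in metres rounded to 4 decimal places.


a = 43.8 * (1 - exp(-19 * m))
exp(-19 * 0.032) = exp(-0.6080) = 0.544439
a = 43.8 * (1 - 0.544439) = 19.953587
b = 1.56 / (1 + exp(-19.5 * m))
exp(-19.5 * 0.032) = exp(-0.6240) = 0.535797
b = 1.56 / (1 + 0.535797) = 1.015759
Hb / (g * T^2) = 3.06 / (9.81 * 9.1^2) = 3.06 / 812.3661 = 0.00376677
gamma_b = b - a * Hb/(g*T^2) = 1.015759 - 19.953587 * 0.00376677 = 0.940599
db = Hb / gamma_b = 3.06 / 0.940599
db = 3.2532 m

3.2532


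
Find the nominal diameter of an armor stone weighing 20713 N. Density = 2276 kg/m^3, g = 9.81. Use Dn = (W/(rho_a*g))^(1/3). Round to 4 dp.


V = W / (rho_a * g)
V = 20713 / (2276 * 9.81)
V = 20713 / 22327.56
V = 0.927688 m^3
Dn = V^(1/3) = 0.927688^(1/3)
Dn = 0.9753 m

0.9753


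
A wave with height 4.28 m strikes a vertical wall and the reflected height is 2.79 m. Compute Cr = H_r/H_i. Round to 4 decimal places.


Cr = H_r / H_i
Cr = 2.79 / 4.28
Cr = 0.6519

0.6519


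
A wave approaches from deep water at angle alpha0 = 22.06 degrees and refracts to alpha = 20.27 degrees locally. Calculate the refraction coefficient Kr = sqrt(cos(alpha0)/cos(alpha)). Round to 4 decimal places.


Kr = sqrt(cos(alpha0) / cos(alpha))
cos(22.06) = 0.926791
cos(20.27) = 0.938070
Kr = sqrt(0.926791 / 0.938070)
Kr = sqrt(0.987976)
Kr = 0.9940

0.9940


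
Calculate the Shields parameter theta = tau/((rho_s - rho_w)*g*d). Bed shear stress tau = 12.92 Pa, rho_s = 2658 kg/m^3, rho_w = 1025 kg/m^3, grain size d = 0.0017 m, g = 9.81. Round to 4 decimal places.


theta = tau / ((rho_s - rho_w) * g * d)
rho_s - rho_w = 2658 - 1025 = 1633
Denominator = 1633 * 9.81 * 0.0017 = 27.233541
theta = 12.92 / 27.233541
theta = 0.4744

0.4744


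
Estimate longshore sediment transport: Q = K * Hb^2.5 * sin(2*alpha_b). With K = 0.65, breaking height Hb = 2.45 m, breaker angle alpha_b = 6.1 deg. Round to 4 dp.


Q = K * Hb^2.5 * sin(2 * alpha_b)
Hb^2.5 = 2.45^2.5 = 9.395399
sin(2 * 6.1) = sin(12.2) = 0.211325
Q = 0.65 * 9.395399 * 0.211325
Q = 1.2906 m^3/s

1.2906


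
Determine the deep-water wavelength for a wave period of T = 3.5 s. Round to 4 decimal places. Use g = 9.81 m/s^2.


L0 = g * T^2 / (2 * pi)
L0 = 9.81 * 3.5^2 / (2 * pi)
L0 = 9.81 * 12.2500 / 6.28319
L0 = 120.1725 / 6.28319
L0 = 19.1260 m

19.1260


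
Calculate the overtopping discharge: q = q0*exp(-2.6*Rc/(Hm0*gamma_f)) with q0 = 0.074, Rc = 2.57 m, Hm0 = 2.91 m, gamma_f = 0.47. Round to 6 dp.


q = q0 * exp(-2.6 * Rc / (Hm0 * gamma_f))
Exponent = -2.6 * 2.57 / (2.91 * 0.47)
= -2.6 * 2.57 / 1.3677
= -4.885574
exp(-4.885574) = 0.007555
q = 0.074 * 0.007555
q = 0.000559 m^3/s/m

0.000559


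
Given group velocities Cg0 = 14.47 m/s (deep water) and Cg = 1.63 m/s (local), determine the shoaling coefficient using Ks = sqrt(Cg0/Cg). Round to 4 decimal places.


Ks = sqrt(Cg0 / Cg)
Ks = sqrt(14.47 / 1.63)
Ks = sqrt(8.8773)
Ks = 2.9795

2.9795


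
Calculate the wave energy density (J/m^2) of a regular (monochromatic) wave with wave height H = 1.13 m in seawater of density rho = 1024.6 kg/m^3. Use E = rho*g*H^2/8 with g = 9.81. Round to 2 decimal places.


E = (1/8) * rho * g * H^2
E = (1/8) * 1024.6 * 9.81 * 1.13^2
E = 0.125 * 1024.6 * 9.81 * 1.2769
E = 1604.32 J/m^2

1604.32


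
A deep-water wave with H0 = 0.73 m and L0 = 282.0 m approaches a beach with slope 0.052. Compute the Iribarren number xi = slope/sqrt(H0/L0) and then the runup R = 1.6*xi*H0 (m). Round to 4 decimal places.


xi = slope / sqrt(H0/L0)
H0/L0 = 0.73/282.0 = 0.002589
sqrt(0.002589) = 0.050879
xi = 0.052 / 0.050879 = 1.022037
R = 1.6 * xi * H0 = 1.6 * 1.022037 * 0.73
R = 1.1937 m

1.1937


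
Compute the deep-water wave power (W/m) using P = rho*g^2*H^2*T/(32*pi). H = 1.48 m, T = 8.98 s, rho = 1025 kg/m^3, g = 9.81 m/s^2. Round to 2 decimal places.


P = rho * g^2 * H^2 * T / (32 * pi)
P = 1025 * 9.81^2 * 1.48^2 * 8.98 / (32 * pi)
P = 1025 * 96.2361 * 2.1904 * 8.98 / 100.53096
P = 19300.20 W/m

19300.20


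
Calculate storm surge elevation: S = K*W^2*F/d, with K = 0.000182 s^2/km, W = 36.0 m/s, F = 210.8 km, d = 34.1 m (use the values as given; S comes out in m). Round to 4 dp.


S = K * W^2 * F / d
W^2 = 36.0^2 = 1296.00
S = 0.000182 * 1296.00 * 210.8 / 34.1
Numerator = 0.000182 * 1296.00 * 210.8 = 49.721818
S = 49.721818 / 34.1 = 1.4581 m

1.4581


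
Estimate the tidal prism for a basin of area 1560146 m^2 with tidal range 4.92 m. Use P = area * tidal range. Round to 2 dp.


Tidal prism = Area * Tidal range
P = 1560146 * 4.92
P = 7675918.32 m^3

7675918.32


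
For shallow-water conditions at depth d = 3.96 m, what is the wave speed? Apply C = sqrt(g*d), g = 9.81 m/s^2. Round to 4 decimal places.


Using the shallow-water approximation:
C = sqrt(g * d) = sqrt(9.81 * 3.96)
C = sqrt(38.8476)
C = 6.2328 m/s

6.2328


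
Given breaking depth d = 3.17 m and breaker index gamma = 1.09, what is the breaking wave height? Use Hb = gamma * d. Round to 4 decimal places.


Hb = gamma * d
Hb = 1.09 * 3.17
Hb = 3.4553 m

3.4553


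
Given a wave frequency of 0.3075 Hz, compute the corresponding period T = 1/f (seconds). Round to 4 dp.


T = 1 / f
T = 1 / 0.3075
T = 3.2520 s

3.2520


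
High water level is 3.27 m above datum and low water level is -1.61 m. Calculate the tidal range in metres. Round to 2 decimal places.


Tidal range = High water - Low water
Tidal range = 3.27 - (-1.61)
Tidal range = 4.88 m

4.88


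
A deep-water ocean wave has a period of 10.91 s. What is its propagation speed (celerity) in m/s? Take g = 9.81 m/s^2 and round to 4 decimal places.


We use the deep-water celerity formula:
C = g * T / (2 * pi)
C = 9.81 * 10.91 / (2 * 3.14159...)
C = 107.027100 / 6.283185
C = 17.0339 m/s

17.0339


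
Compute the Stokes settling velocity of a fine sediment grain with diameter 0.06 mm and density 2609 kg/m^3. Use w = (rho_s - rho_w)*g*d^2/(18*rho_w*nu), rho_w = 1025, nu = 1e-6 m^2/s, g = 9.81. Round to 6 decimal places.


w = (rho_s - rho_w) * g * d^2 / (18 * rho_w * nu)
d = 0.06 mm = 0.000060 m
rho_s - rho_w = 2609 - 1025 = 1584
Numerator = 1584 * 9.81 * (0.000060)^2 = 0.000055940544
Denominator = 18 * 1025 * 1e-6 = 0.018450
w = 0.003032 m/s

0.003032


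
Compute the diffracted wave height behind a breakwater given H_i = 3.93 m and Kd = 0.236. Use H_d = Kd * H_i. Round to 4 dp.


H_d = Kd * H_i
H_d = 0.236 * 3.93
H_d = 0.9275 m

0.9275


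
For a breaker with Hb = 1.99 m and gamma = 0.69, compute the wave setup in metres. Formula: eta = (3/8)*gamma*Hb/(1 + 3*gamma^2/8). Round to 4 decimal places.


eta = (3/8) * gamma * Hb / (1 + 3*gamma^2/8)
Numerator = (3/8) * 0.69 * 1.99 = 0.514912
Denominator = 1 + 3*0.69^2/8 = 1 + 0.178538 = 1.178538
eta = 0.514912 / 1.178538
eta = 0.4369 m

0.4369


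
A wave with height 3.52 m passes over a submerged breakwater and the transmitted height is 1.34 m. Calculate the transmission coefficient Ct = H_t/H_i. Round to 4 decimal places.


Ct = H_t / H_i
Ct = 1.34 / 3.52
Ct = 0.3807

0.3807


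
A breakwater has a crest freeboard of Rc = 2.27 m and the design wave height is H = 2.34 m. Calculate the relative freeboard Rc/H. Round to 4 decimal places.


Relative freeboard = Rc / H
= 2.27 / 2.34
= 0.9701

0.9701


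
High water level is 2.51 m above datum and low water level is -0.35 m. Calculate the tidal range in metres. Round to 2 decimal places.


Tidal range = High water - Low water
Tidal range = 2.51 - (-0.35)
Tidal range = 2.86 m

2.86


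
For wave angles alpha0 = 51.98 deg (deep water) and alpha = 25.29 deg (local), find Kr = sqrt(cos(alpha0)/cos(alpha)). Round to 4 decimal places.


Kr = sqrt(cos(alpha0) / cos(alpha))
cos(51.98) = 0.615937
cos(25.29) = 0.904157
Kr = sqrt(0.615937 / 0.904157)
Kr = sqrt(0.681227)
Kr = 0.8254

0.8254


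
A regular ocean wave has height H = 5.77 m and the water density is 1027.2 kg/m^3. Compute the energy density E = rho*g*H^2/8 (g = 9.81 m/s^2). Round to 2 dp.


E = (1/8) * rho * g * H^2
E = (1/8) * 1027.2 * 9.81 * 5.77^2
E = 0.125 * 1027.2 * 9.81 * 33.2929
E = 41935.87 J/m^2

41935.87


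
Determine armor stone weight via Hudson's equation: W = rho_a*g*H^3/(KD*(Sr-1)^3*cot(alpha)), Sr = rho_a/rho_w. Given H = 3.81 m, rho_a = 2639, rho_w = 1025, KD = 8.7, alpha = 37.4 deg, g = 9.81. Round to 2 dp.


Sr = rho_a / rho_w = 2639 / 1025 = 2.574634
(Sr - 1) = 1.574634
(Sr - 1)^3 = 3.904262
cot(37.4) = 1 / tan(37.4) = 1 / 0.764558 = 1.307946
Numerator = 2639 * 9.81 * 3.81^3 = 1431803.1865
Denominator = 8.7 * 3.904262 * 1.307946 = 44.427100
W = 1431803.1865 / 44.427100
W = 32228.15 N

32228.15


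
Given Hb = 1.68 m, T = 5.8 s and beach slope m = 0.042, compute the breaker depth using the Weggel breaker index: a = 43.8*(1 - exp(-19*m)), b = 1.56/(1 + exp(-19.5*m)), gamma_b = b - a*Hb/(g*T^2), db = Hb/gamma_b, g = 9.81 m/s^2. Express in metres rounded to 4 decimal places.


a = 43.8 * (1 - exp(-19 * m))
exp(-19 * 0.042) = exp(-0.7980) = 0.450229
a = 43.8 * (1 - 0.450229) = 24.079991
b = 1.56 / (1 + exp(-19.5 * m))
exp(-19.5 * 0.042) = exp(-0.8190) = 0.440872
b = 1.56 / (1 + 0.440872) = 1.082677
Hb / (g * T^2) = 1.68 / (9.81 * 5.8^2) = 1.68 / 330.0084 = 0.00509078
gamma_b = b - a * Hb/(g*T^2) = 1.082677 - 24.079991 * 0.00509078 = 0.960092
db = Hb / gamma_b = 1.68 / 0.960092
db = 1.7498 m

1.7498


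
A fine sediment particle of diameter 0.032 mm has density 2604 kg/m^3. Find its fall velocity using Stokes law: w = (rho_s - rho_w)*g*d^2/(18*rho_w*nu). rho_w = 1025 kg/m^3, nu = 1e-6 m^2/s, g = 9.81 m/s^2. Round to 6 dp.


w = (rho_s - rho_w) * g * d^2 / (18 * rho_w * nu)
d = 0.032 mm = 0.000032 m
rho_s - rho_w = 2604 - 1025 = 1579
Numerator = 1579 * 9.81 * (0.000032)^2 = 0.000015861750
Denominator = 18 * 1025 * 1e-6 = 0.018450
w = 0.000860 m/s

0.000860


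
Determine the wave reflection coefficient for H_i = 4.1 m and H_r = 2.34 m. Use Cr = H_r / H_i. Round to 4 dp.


Cr = H_r / H_i
Cr = 2.34 / 4.1
Cr = 0.5707

0.5707


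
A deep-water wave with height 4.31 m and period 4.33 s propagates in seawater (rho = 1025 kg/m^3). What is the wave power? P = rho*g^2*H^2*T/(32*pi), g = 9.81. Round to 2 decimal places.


P = rho * g^2 * H^2 * T / (32 * pi)
P = 1025 * 9.81^2 * 4.31^2 * 4.33 / (32 * pi)
P = 1025 * 96.2361 * 18.5761 * 4.33 / 100.53096
P = 78923.16 W/m

78923.16


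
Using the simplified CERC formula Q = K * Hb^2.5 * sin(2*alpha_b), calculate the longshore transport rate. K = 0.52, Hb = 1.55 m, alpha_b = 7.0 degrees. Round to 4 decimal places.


Q = K * Hb^2.5 * sin(2 * alpha_b)
Hb^2.5 = 1.55^2.5 = 2.991088
sin(2 * 7.0) = sin(14.0) = 0.241922
Q = 0.52 * 2.991088 * 0.241922
Q = 0.3763 m^3/s

0.3763


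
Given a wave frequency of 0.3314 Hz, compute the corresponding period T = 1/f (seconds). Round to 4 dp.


T = 1 / f
T = 1 / 0.3314
T = 3.0175 s

3.0175


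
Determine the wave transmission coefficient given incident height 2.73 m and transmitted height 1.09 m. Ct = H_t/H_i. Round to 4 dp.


Ct = H_t / H_i
Ct = 1.09 / 2.73
Ct = 0.3993

0.3993


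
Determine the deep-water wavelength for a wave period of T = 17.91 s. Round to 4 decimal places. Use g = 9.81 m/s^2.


L0 = g * T^2 / (2 * pi)
L0 = 9.81 * 17.91^2 / (2 * pi)
L0 = 9.81 * 320.7681 / 6.28319
L0 = 3146.7351 / 6.28319
L0 = 500.8184 m

500.8184


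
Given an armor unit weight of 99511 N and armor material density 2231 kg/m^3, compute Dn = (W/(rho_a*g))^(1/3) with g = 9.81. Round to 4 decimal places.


V = W / (rho_a * g)
V = 99511 / (2231 * 9.81)
V = 99511 / 21886.11
V = 4.546765 m^3
Dn = V^(1/3) = 4.546765^(1/3)
Dn = 1.6567 m

1.6567


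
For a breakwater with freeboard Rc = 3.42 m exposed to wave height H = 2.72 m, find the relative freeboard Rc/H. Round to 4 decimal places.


Relative freeboard = Rc / H
= 3.42 / 2.72
= 1.2574

1.2574


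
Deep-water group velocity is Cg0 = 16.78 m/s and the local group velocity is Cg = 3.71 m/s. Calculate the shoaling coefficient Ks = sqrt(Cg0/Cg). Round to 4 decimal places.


Ks = sqrt(Cg0 / Cg)
Ks = sqrt(16.78 / 3.71)
Ks = sqrt(4.5229)
Ks = 2.1267

2.1267


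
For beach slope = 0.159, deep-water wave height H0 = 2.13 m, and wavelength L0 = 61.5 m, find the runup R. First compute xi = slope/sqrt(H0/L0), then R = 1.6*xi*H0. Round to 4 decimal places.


xi = slope / sqrt(H0/L0)
H0/L0 = 2.13/61.5 = 0.034634
sqrt(0.034634) = 0.186103
xi = 0.159 / 0.186103 = 0.854368
R = 1.6 * xi * H0 = 1.6 * 0.854368 * 2.13
R = 2.9117 m

2.9117


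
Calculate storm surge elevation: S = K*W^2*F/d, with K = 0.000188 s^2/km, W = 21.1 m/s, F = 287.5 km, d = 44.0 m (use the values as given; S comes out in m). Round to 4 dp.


S = K * W^2 * F / d
W^2 = 21.1^2 = 445.21
S = 0.000188 * 445.21 * 287.5 / 44.0
Numerator = 0.000188 * 445.21 * 287.5 = 24.063601
S = 24.063601 / 44.0 = 0.5469 m

0.5469


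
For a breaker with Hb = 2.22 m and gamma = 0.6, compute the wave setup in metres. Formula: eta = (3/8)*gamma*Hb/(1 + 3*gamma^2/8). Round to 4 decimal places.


eta = (3/8) * gamma * Hb / (1 + 3*gamma^2/8)
Numerator = (3/8) * 0.6 * 2.22 = 0.499500
Denominator = 1 + 3*0.6^2/8 = 1 + 0.135000 = 1.135000
eta = 0.499500 / 1.135000
eta = 0.4401 m

0.4401


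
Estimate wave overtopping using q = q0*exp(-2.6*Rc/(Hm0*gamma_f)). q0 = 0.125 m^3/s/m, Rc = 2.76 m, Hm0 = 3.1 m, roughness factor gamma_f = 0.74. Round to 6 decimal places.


q = q0 * exp(-2.6 * Rc / (Hm0 * gamma_f))
Exponent = -2.6 * 2.76 / (3.1 * 0.74)
= -2.6 * 2.76 / 2.2940
= -3.128160
exp(-3.128160) = 0.043798
q = 0.125 * 0.043798
q = 0.005475 m^3/s/m

0.005475


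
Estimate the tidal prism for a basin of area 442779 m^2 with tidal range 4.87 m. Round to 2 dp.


Tidal prism = Area * Tidal range
P = 442779 * 4.87
P = 2156333.73 m^3

2156333.73


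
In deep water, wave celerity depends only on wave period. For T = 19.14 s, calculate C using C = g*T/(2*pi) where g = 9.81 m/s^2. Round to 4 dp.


We use the deep-water celerity formula:
C = g * T / (2 * pi)
C = 9.81 * 19.14 / (2 * 3.14159...)
C = 187.763400 / 6.283185
C = 29.8835 m/s

29.8835


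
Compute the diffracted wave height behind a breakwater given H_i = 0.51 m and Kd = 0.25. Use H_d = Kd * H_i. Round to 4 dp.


H_d = Kd * H_i
H_d = 0.25 * 0.51
H_d = 0.1275 m

0.1275


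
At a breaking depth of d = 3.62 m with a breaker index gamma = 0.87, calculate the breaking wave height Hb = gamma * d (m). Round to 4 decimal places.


Hb = gamma * d
Hb = 0.87 * 3.62
Hb = 3.1494 m

3.1494


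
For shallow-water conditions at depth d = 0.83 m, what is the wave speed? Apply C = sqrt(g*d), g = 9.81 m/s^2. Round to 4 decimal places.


Using the shallow-water approximation:
C = sqrt(g * d) = sqrt(9.81 * 0.83)
C = sqrt(8.1423)
C = 2.8535 m/s

2.8535


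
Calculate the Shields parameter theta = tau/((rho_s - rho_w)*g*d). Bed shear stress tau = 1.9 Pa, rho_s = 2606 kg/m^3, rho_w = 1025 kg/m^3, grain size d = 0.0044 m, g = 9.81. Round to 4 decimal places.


theta = tau / ((rho_s - rho_w) * g * d)
rho_s - rho_w = 2606 - 1025 = 1581
Denominator = 1581 * 9.81 * 0.0044 = 68.242284
theta = 1.9 / 68.242284
theta = 0.0278

0.0278


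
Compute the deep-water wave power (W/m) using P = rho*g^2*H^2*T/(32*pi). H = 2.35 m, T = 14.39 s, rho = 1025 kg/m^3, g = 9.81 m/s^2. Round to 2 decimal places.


P = rho * g^2 * H^2 * T / (32 * pi)
P = 1025 * 9.81^2 * 2.35^2 * 14.39 / (32 * pi)
P = 1025 * 96.2361 * 5.5225 * 14.39 / 100.53096
P = 77975.57 W/m

77975.57


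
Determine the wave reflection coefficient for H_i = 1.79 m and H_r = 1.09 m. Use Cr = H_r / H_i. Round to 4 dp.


Cr = H_r / H_i
Cr = 1.09 / 1.79
Cr = 0.6089

0.6089


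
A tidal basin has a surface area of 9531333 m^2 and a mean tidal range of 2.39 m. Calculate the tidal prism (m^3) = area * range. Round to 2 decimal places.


Tidal prism = Area * Tidal range
P = 9531333 * 2.39
P = 22779885.87 m^3

22779885.87


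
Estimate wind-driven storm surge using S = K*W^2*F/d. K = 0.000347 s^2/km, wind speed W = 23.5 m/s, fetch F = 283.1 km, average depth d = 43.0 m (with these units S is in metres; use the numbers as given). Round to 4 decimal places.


S = K * W^2 * F / d
W^2 = 23.5^2 = 552.25
S = 0.000347 * 552.25 * 283.1 / 43.0
Numerator = 0.000347 * 552.25 * 283.1 = 54.250665
S = 54.250665 / 43.0 = 1.2616 m

1.2616


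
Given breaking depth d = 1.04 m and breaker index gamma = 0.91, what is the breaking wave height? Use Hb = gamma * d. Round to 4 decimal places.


Hb = gamma * d
Hb = 0.91 * 1.04
Hb = 0.9464 m

0.9464


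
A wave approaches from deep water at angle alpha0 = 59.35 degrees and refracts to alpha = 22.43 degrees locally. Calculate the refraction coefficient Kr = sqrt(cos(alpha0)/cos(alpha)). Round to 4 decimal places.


Kr = sqrt(cos(alpha0) / cos(alpha))
cos(59.35) = 0.509792
cos(22.43) = 0.924346
Kr = sqrt(0.509792 / 0.924346)
Kr = sqrt(0.551517)
Kr = 0.7426

0.7426


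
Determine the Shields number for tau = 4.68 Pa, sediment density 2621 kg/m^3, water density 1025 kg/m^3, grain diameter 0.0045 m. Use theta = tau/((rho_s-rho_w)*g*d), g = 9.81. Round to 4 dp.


theta = tau / ((rho_s - rho_w) * g * d)
rho_s - rho_w = 2621 - 1025 = 1596
Denominator = 1596 * 9.81 * 0.0045 = 70.455420
theta = 4.68 / 70.455420
theta = 0.0664

0.0664


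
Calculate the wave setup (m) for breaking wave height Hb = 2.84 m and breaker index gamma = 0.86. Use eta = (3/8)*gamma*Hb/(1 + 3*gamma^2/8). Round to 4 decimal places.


eta = (3/8) * gamma * Hb / (1 + 3*gamma^2/8)
Numerator = (3/8) * 0.86 * 2.84 = 0.915900
Denominator = 1 + 3*0.86^2/8 = 1 + 0.277350 = 1.277350
eta = 0.915900 / 1.277350
eta = 0.7170 m

0.7170


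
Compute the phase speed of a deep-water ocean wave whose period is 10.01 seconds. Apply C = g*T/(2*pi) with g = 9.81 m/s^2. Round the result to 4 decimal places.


We use the deep-water celerity formula:
C = g * T / (2 * pi)
C = 9.81 * 10.01 / (2 * 3.14159...)
C = 98.198100 / 6.283185
C = 15.6287 m/s

15.6287


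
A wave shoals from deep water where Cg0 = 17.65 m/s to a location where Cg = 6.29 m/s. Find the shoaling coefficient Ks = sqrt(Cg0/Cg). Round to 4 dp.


Ks = sqrt(Cg0 / Cg)
Ks = sqrt(17.65 / 6.29)
Ks = sqrt(2.8060)
Ks = 1.6751

1.6751


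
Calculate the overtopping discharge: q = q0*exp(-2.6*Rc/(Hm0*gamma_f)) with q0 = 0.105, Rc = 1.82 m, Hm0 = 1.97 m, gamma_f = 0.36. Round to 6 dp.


q = q0 * exp(-2.6 * Rc / (Hm0 * gamma_f))
Exponent = -2.6 * 1.82 / (1.97 * 0.36)
= -2.6 * 1.82 / 0.7092
= -6.672307
exp(-6.672307) = 0.001265
q = 0.105 * 0.001265
q = 0.000133 m^3/s/m

0.000133


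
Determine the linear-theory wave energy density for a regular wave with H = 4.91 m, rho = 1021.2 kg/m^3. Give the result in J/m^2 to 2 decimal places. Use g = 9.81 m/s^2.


E = (1/8) * rho * g * H^2
E = (1/8) * 1021.2 * 9.81 * 4.91^2
E = 0.125 * 1021.2 * 9.81 * 24.1081
E = 30189.28 J/m^2

30189.28


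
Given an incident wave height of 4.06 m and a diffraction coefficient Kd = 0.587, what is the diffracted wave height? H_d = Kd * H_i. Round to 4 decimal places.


H_d = Kd * H_i
H_d = 0.587 * 4.06
H_d = 2.3832 m

2.3832


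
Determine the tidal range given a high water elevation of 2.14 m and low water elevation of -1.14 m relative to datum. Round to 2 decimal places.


Tidal range = High water - Low water
Tidal range = 2.14 - (-1.14)
Tidal range = 3.28 m

3.28


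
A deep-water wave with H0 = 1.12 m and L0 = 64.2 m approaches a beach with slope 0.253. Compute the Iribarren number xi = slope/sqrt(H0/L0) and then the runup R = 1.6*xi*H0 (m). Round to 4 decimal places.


xi = slope / sqrt(H0/L0)
H0/L0 = 1.12/64.2 = 0.017445
sqrt(0.017445) = 0.132081
xi = 0.253 / 0.132081 = 1.915486
R = 1.6 * xi * H0 = 1.6 * 1.915486 * 1.12
R = 3.4326 m

3.4326


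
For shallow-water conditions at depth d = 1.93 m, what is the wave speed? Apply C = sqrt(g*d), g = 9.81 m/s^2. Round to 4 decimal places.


Using the shallow-water approximation:
C = sqrt(g * d) = sqrt(9.81 * 1.93)
C = sqrt(18.9333)
C = 4.3512 m/s

4.3512


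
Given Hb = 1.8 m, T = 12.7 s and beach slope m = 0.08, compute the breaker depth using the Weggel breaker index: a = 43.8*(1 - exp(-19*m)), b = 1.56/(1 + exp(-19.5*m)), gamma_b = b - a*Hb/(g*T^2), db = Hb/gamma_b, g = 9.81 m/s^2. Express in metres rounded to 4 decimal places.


a = 43.8 * (1 - exp(-19 * m))
exp(-19 * 0.08) = exp(-1.5200) = 0.218712
a = 43.8 * (1 - 0.218712) = 34.220419
b = 1.56 / (1 + exp(-19.5 * m))
exp(-19.5 * 0.08) = exp(-1.5600) = 0.210136
b = 1.56 / (1 + 0.210136) = 1.289111
Hb / (g * T^2) = 1.8 / (9.81 * 12.7^2) = 1.8 / 1582.2549 = 0.00113762
gamma_b = b - a * Hb/(g*T^2) = 1.289111 - 34.220419 * 0.00113762 = 1.250182
db = Hb / gamma_b = 1.8 / 1.250182
db = 1.4398 m

1.4398


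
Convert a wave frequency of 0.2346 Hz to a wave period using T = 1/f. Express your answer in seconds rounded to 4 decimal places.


T = 1 / f
T = 1 / 0.2346
T = 4.2626 s

4.2626


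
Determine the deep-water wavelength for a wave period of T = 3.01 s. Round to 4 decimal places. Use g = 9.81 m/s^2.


L0 = g * T^2 / (2 * pi)
L0 = 9.81 * 3.01^2 / (2 * pi)
L0 = 9.81 * 9.0601 / 6.28319
L0 = 88.8796 / 6.28319
L0 = 14.1456 m

14.1456


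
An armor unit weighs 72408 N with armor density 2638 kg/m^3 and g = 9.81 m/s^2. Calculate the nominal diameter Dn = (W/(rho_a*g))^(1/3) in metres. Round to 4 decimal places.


V = W / (rho_a * g)
V = 72408 / (2638 * 9.81)
V = 72408 / 25878.78
V = 2.797968 m^3
Dn = V^(1/3) = 2.797968^(1/3)
Dn = 1.4091 m

1.4091


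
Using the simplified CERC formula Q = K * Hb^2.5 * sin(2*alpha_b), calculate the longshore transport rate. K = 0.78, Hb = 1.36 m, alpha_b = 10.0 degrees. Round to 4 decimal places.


Q = K * Hb^2.5 * sin(2 * alpha_b)
Hb^2.5 = 1.36^2.5 = 2.156986
sin(2 * 10.0) = sin(20.0) = 0.342020
Q = 0.78 * 2.156986 * 0.342020
Q = 0.5754 m^3/s

0.5754


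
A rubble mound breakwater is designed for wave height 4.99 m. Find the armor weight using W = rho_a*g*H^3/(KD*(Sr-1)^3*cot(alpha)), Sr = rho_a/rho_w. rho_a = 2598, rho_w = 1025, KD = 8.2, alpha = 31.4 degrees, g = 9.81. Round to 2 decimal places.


Sr = rho_a / rho_w = 2598 / 1025 = 2.534634
(Sr - 1) = 1.534634
(Sr - 1)^3 = 3.614220
cot(31.4) = 1 / tan(31.4) = 1 / 0.610403 = 1.638263
Numerator = 2598 * 9.81 * 4.99^3 = 3166720.9191
Denominator = 8.2 * 3.614220 * 1.638263 = 48.552550
W = 3166720.9191 / 48.552550
W = 65222.55 N

65222.55


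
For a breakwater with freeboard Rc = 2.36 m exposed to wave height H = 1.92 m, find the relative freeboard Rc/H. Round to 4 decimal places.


Relative freeboard = Rc / H
= 2.36 / 1.92
= 1.2292

1.2292


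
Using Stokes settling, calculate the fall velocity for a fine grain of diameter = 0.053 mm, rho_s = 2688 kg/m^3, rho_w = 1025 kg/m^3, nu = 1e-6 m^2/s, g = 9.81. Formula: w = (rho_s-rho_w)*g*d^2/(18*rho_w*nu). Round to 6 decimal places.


w = (rho_s - rho_w) * g * d^2 / (18 * rho_w * nu)
d = 0.053 mm = 0.000053 m
rho_s - rho_w = 2688 - 1025 = 1663
Numerator = 1663 * 9.81 * (0.000053)^2 = 0.000045826110
Denominator = 18 * 1025 * 1e-6 = 0.018450
w = 0.002484 m/s

0.002484


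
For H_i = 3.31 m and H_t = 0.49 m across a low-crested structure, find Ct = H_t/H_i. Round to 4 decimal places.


Ct = H_t / H_i
Ct = 0.49 / 3.31
Ct = 0.1480

0.1480


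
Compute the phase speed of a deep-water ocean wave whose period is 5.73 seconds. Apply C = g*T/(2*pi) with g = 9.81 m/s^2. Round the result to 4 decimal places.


We use the deep-water celerity formula:
C = g * T / (2 * pi)
C = 9.81 * 5.73 / (2 * 3.14159...)
C = 56.211300 / 6.283185
C = 8.9463 m/s

8.9463


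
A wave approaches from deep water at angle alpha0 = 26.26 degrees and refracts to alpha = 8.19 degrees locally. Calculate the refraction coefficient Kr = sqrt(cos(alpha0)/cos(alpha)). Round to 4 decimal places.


Kr = sqrt(cos(alpha0) / cos(alpha))
cos(26.26) = 0.896796
cos(8.19) = 0.989801
Kr = sqrt(0.896796 / 0.989801)
Kr = sqrt(0.906036)
Kr = 0.9519

0.9519


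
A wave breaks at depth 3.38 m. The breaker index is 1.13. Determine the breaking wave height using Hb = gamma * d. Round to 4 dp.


Hb = gamma * d
Hb = 1.13 * 3.38
Hb = 3.8194 m

3.8194


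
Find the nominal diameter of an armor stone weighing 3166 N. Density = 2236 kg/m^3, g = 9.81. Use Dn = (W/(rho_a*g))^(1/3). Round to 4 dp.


V = W / (rho_a * g)
V = 3166 / (2236 * 9.81)
V = 3166 / 21935.16
V = 0.144334 m^3
Dn = V^(1/3) = 0.144334^(1/3)
Dn = 0.5246 m

0.5246


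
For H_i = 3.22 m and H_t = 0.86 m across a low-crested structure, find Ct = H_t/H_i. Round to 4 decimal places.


Ct = H_t / H_i
Ct = 0.86 / 3.22
Ct = 0.2671

0.2671


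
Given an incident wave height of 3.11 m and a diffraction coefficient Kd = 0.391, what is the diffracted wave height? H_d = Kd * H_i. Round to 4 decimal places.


H_d = Kd * H_i
H_d = 0.391 * 3.11
H_d = 1.2160 m

1.2160


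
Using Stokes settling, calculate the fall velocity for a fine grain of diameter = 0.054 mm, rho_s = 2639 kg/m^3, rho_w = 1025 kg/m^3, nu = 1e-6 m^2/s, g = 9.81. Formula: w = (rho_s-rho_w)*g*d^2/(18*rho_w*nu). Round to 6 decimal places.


w = (rho_s - rho_w) * g * d^2 / (18 * rho_w * nu)
d = 0.054 mm = 0.000054 m
rho_s - rho_w = 2639 - 1025 = 1614
Numerator = 1614 * 9.81 * (0.000054)^2 = 0.000046170019
Denominator = 18 * 1025 * 1e-6 = 0.018450
w = 0.002502 m/s

0.002502


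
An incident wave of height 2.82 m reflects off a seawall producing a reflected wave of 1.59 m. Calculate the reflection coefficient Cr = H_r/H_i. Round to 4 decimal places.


Cr = H_r / H_i
Cr = 1.59 / 2.82
Cr = 0.5638

0.5638


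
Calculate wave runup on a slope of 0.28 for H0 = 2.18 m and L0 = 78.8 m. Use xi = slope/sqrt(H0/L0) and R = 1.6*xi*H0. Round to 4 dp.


xi = slope / sqrt(H0/L0)
H0/L0 = 2.18/78.8 = 0.027665
sqrt(0.027665) = 0.166328
xi = 0.28 / 0.166328 = 1.683422
R = 1.6 * xi * H0 = 1.6 * 1.683422 * 2.18
R = 5.8718 m

5.8718


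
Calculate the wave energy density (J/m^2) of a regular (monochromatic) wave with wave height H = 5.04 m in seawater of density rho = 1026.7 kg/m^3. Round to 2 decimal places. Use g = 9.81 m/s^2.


E = (1/8) * rho * g * H^2
E = (1/8) * 1026.7 * 9.81 * 5.04^2
E = 0.125 * 1026.7 * 9.81 * 25.4016
E = 31980.38 J/m^2

31980.38


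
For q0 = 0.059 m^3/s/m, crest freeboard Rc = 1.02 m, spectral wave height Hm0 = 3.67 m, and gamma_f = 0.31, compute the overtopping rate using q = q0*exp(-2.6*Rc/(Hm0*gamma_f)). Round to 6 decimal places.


q = q0 * exp(-2.6 * Rc / (Hm0 * gamma_f))
Exponent = -2.6 * 1.02 / (3.67 * 0.31)
= -2.6 * 1.02 / 1.1377
= -2.331019
exp(-2.331019) = 0.097197
q = 0.059 * 0.097197
q = 0.005735 m^3/s/m

0.005735


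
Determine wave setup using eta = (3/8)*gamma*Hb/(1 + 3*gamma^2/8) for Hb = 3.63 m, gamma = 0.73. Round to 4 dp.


eta = (3/8) * gamma * Hb / (1 + 3*gamma^2/8)
Numerator = (3/8) * 0.73 * 3.63 = 0.993712
Denominator = 1 + 3*0.73^2/8 = 1 + 0.199838 = 1.199838
eta = 0.993712 / 1.199838
eta = 0.8282 m

0.8282


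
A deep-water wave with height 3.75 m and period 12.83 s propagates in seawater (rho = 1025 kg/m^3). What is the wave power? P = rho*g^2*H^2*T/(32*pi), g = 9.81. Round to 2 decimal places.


P = rho * g^2 * H^2 * T / (32 * pi)
P = 1025 * 9.81^2 * 3.75^2 * 12.83 / (32 * pi)
P = 1025 * 96.2361 * 14.0625 * 12.83 / 100.53096
P = 177031.77 W/m

177031.77


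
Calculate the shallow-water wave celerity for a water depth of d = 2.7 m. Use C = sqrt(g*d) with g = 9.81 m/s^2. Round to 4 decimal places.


Using the shallow-water approximation:
C = sqrt(g * d) = sqrt(9.81 * 2.7)
C = sqrt(26.4870)
C = 5.1466 m/s

5.1466


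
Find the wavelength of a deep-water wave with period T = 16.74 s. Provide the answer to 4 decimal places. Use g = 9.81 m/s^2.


L0 = g * T^2 / (2 * pi)
L0 = 9.81 * 16.74^2 / (2 * pi)
L0 = 9.81 * 280.2276 / 6.28319
L0 = 2749.0328 / 6.28319
L0 = 437.5222 m

437.5222


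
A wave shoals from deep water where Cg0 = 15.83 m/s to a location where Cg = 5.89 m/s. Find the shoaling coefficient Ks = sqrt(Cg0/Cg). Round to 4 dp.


Ks = sqrt(Cg0 / Cg)
Ks = sqrt(15.83 / 5.89)
Ks = sqrt(2.6876)
Ks = 1.6394

1.6394


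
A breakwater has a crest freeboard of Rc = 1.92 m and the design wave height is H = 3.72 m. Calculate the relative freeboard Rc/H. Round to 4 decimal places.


Relative freeboard = Rc / H
= 1.92 / 3.72
= 0.5161

0.5161


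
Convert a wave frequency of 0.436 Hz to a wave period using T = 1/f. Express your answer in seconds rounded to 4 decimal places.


T = 1 / f
T = 1 / 0.436
T = 2.2936 s

2.2936
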